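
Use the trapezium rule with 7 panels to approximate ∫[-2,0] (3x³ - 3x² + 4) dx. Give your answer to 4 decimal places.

-12.3265

h = (0 − (-2))/7 = 0.285714.
Nodes x₀,…,x₇ = -2, -1.714286, -1.428571, -1.142857, -0.857143, -0.571429, -0.285714, 0.
f(x) = 3x³ - 3x² + 4: f₀=-32, f₁=-19.930029, f₂=-10.868805, f₃=-4.396501, f₄=-0.093294, f₅=2.460641, f₆=3.685131, f₇=4.
(h/2)·[f₀ + 2f₁ + 2f₂ + 2f₃ + 2f₄ + 2f₅ + 2f₆ + f₇] = 0.142857·(-86.285714) = -12.3265.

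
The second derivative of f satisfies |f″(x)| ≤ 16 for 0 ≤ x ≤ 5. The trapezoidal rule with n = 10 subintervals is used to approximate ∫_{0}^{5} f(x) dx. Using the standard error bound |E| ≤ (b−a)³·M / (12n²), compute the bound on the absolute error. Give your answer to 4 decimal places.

|E| ≤ (5)³·16 / (12·10²) = 2000/1200 = 1.6667.

1.6667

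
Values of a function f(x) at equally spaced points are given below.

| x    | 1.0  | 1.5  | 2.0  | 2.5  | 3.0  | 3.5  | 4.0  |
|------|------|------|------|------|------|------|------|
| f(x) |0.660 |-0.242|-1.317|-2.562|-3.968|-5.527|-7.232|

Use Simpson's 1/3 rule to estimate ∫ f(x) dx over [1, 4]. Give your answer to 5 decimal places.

h = 0.5, n = 6.
(h/3)·[y₀ + 4y₁ + 2y₂ + 4y₃ + 2y₄ + 4y₅ + y₆] = 0.166667·(-50.466) = -8.41100.

-8.41100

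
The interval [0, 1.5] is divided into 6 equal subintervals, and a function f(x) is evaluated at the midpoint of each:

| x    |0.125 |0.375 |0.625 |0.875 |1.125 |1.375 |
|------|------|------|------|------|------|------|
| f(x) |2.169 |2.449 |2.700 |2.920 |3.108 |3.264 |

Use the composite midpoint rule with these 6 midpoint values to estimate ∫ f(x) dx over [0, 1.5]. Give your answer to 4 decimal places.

4.1525

h = 0.25, n = 6.
h·[y(m₁) + y(m₂) + y(m₃) + y(m₄) + y(m₅) + y(m₆)] = 0.25·(16.610) = 4.1525.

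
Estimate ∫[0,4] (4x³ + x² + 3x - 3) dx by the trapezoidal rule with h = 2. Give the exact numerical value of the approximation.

356

h = (4 − 0)/2 = 2.
Nodes x₀,…,x₂ = 0, 2, 4.
f(x) = 4x³ + x² + 3x - 3: f₀=-3, f₁=39, f₂=281.
(h/2)·[f₀ + 2f₁ + f₂] = 1·(356) = 356.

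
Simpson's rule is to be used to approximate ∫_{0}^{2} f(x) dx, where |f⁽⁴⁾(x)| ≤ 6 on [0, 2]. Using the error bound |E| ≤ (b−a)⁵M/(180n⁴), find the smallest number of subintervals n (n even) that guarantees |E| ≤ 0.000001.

Need 192/(180n⁴) ≤ 0.000001.
n⁴ ≥ 192/(180·0.000001) = 1.06667e+06 ⇒ n ≥ 32.1371, so the smallest even n is 34. (n must be even for Simpson's rule.)

34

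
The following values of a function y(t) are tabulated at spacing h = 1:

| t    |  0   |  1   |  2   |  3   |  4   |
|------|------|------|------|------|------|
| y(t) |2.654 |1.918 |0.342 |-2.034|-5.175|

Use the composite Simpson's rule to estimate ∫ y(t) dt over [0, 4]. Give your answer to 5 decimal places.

h = 1, n = 4.
(h/3)·[y₀ + 4y₁ + 2y₂ + 4y₃ + y₄] = 0.333333·(-2.301) = -0.76700.

-0.76700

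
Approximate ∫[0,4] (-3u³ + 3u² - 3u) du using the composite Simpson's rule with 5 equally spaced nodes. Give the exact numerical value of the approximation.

-152

h = (4 − 0)/4 = 1.
Nodes u₀,…,u₄ = 0, 1, 2, 3, 4.
f(u) = -3u³ + 3u² - 3u: f₀=0, f₁=-3, f₂=-18, f₃=-63, f₄=-156.
(h/3)·[f₀ + 4f₁ + 2f₂ + 4f₃ + f₄] = 0.333333·(-456) = -152.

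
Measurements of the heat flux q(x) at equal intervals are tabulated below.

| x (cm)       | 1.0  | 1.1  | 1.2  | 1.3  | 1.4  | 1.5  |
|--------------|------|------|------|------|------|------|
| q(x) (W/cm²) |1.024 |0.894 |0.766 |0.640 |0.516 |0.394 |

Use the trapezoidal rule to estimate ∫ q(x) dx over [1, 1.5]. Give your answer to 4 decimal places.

0.3525

h = 0.1, n = 5.
(h/2)·[y₀ + 2y₁ + 2y₂ + 2y₃ + 2y₄ + y₅] = 0.05·(7.050) = 0.3525.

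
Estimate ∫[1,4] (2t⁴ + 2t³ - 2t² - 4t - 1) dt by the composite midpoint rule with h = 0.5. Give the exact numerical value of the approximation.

455.6484375

h = (4 − 1)/6 = 0.5.
Midpoints m₁,…,m₆ = 1.25, 1.75, 2.25, 2.75, 3.25, 3.75.
f(m₁)=-0.3359375, f(m₂)=15.3515625, f(m₃)=53.9140625, f(m₄)=128.8515625, f(m₅)=256.6640625, f(m₆)=456.8515625.
h·[f(m₁) + f(m₂) + f(m₃) + f(m₄) + f(m₅) + f(m₆)] = 0.5·(911.296875) = 455.6484375.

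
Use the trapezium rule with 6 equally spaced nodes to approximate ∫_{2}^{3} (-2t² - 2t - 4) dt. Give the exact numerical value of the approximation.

h = (3 − 2)/5 = 0.2.
Nodes t₀,…,t₅ = 2, 2.2, 2.4, 2.6, 2.8, 3.
f(t) = -2t² - 2t - 4: f₀=-16, f₁=-18.08, f₂=-20.32, f₃=-22.72, f₄=-25.28, f₅=-28.
(h/2)·[f₀ + 2f₁ + 2f₂ + 2f₃ + 2f₄ + f₅] = 0.1·(-216.8) = -21.68.

-21.68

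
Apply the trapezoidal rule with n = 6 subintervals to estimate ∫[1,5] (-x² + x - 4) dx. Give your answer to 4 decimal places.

h = (5 − 1)/6 = 0.666667.
Nodes x₀,…,x₆ = 1, 1.666667, 2.333333, 3, 3.666667, 4.333333, 5.
f(x) = -x² + x - 4: f₀=-4, f₁=-5.111111, f₂=-7.111111, f₃=-10, f₄=-13.777778, f₅=-18.444444, f₆=-24.
(h/2)·[f₀ + 2f₁ + 2f₂ + 2f₃ + 2f₄ + 2f₅ + f₆] = 0.333333·(-136.888889) = -45.6296.

-45.6296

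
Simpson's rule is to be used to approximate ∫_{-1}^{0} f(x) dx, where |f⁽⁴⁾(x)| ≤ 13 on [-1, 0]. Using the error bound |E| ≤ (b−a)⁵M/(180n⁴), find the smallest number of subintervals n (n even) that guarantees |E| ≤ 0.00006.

6

Need 13/(180n⁴) ≤ 0.00006.
n⁴ ≥ 13/(180·0.00006) = 1203.7 ⇒ n ≥ 5.8902, so the smallest even n is 6. (n must be even for Simpson's rule.)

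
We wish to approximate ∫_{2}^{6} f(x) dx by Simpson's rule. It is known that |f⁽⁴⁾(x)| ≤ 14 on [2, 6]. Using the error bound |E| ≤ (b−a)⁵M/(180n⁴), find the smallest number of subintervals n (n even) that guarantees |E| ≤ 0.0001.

Need 14336/(180n⁴) ≤ 0.0001.
n⁴ ≥ 14336/(180·0.0001) = 796444 ⇒ n ≥ 29.8737, so the smallest even n is 30. (n must be even for Simpson's rule.)

30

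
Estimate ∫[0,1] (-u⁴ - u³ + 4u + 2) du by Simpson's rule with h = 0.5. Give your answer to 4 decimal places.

h = (1 − 0)/2 = 0.5.
Nodes u₀,…,u₂ = 0, 0.5, 1.
f(u) = -u⁴ - u³ + 4u + 2: f₀=2, f₁=3.8125, f₂=4.
(h/3)·[f₀ + 4f₁ + f₂] = 0.166667·(21.25) = 3.5417.

3.5417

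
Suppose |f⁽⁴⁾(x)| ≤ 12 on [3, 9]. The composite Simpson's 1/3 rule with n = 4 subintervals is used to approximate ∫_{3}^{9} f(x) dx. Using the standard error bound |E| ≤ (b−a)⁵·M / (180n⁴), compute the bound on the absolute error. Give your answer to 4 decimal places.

|E| ≤ (6)⁵·12 / (180·4⁴) = 93312/46080 = 2.0250.

2.0250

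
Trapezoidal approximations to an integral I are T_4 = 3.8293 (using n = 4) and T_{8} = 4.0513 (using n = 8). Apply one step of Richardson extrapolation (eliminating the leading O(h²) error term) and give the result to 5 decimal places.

R = (4·T_{8} − T_4) / 3 = (4·4.0513 − 3.8293)/3 = (12.3759)/3 = 4.12530.

4.12530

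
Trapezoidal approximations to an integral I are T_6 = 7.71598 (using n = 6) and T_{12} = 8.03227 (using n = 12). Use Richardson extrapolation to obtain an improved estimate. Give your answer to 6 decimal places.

R = (4·T_{12} − T_6) / 3 = (4·8.03227 − 7.71598)/3 = (24.41310)/3 = 8.137700.

8.137700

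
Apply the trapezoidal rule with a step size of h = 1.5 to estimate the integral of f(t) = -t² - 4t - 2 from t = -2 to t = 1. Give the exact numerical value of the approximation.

h = (1 − (-2))/2 = 1.5.
Nodes t₀,…,t₂ = -2, -0.5, 1.
f(t) = -t² - 4t - 2: f₀=2, f₁=-0.25, f₂=-7.
(h/2)·[f₀ + 2f₁ + f₂] = 0.75·(-5.5) = -4.125.

-4.125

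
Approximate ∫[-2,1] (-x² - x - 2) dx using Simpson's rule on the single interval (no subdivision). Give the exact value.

S = (b−a)/6 · [f(-2) + 4f(-0.5) + f(1)] = 0.5·[(-4) + 4·(-1.75) + (-4)] = -7.5.

-7.5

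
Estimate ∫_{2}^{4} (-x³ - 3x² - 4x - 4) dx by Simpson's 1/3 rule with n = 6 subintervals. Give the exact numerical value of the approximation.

-148

h = (4 − 2)/6 = 0.333333.
Nodes x₀,…,x₆ = 2, 2.333333, 2.666667, 3, 3.333333, 3.666667, 4.
f(x) = -x³ - 3x² - 4x - 4: f₀=-32, f₁=-42.370370, f₂=-54.962963, f₃=-70, f₄=-87.703704, f₅=-108.296296, f₆=-132.
(h/3)·[f₀ + 4f₁ + 2f₂ + 4f₃ + 2f₄ + 4f₅ + f₆] = 0.111111·(-1332) = -148.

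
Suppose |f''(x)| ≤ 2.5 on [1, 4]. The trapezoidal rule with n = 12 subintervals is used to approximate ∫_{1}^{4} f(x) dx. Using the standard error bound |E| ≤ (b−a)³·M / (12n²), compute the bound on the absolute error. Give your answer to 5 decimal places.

0.03906

|E| ≤ (3)³·2.5 / (12·12²) = 67.5/1728 = 0.03906.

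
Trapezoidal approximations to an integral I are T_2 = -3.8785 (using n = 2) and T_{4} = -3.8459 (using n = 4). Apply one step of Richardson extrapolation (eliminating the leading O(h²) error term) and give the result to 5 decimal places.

R = (4·T_{4} − T_2) / 3 = (4·(-3.8459) − (-3.8785))/3 = (-11.5051)/3 = -3.83503.

-3.83503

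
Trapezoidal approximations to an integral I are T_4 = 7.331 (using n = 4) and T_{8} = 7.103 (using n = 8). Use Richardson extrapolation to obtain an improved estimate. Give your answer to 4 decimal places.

7.0270

R = (4·T_{8} − T_4) / 3 = (4·7.103 − 7.331)/3 = (21.081)/3 = 7.0270.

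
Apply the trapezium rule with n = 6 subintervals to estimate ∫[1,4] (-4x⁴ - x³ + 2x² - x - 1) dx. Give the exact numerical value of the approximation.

h = (4 − 1)/6 = 0.5.
Nodes x₀,…,x₆ = 1, 1.5, 2, 2.5, 3, 3.5, 4.
f(x) = -4x⁴ - x³ + 2x² - x - 1: f₀=-5, f₁=-21.625, f₂=-67, f₃=-162.875, f₄=-337, f₅=-623.125, f₆=-1061.
(h/2)·[f₀ + 2f₁ + 2f₂ + 2f₃ + 2f₄ + 2f₅ + f₆] = 0.25·(-3489.25) = -872.3125.

-872.3125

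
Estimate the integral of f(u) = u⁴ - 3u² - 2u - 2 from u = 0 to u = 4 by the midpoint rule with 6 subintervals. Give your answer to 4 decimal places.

h = (4 − 0)/6 = 0.666667.
Midpoints m₁,…,m₆ = 0.333333, 1, 1.666667, 2.333333, 3, 3.666667.
f(m₁)=-2.987654, f(m₂)=-6, f(m₃)=-5.950617, f(m₄)=6.641975, f(m₅)=46, f(m₆)=131.086420.
h·[f(m₁) + f(m₂) + f(m₃) + f(m₄) + f(m₅) + f(m₆)] = 0.666667·(168.790123) = 112.5267.

112.5267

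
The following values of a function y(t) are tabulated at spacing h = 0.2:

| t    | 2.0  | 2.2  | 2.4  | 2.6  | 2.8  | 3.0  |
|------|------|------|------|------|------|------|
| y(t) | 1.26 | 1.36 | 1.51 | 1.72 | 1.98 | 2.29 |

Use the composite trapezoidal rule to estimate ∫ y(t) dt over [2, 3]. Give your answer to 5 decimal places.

h = 0.2, n = 5.
(h/2)·[y₀ + 2y₁ + 2y₂ + 2y₃ + 2y₄ + y₅] = 0.1·(16.69) = 1.66900.

1.66900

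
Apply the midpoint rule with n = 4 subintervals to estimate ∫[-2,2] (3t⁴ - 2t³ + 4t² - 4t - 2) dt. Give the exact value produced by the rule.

42.75

h = (2 − (-2))/4 = 1.
Midpoints m₁,…,m₄ = -1.5, -0.5, 0.5, 1.5.
f(m₁)=34.9375, f(m₂)=1.4375, f(m₃)=-3.0625, f(m₄)=9.4375.
h·[f(m₁) + f(m₂) + f(m₃) + f(m₄)] = 1·(42.75) = 42.75.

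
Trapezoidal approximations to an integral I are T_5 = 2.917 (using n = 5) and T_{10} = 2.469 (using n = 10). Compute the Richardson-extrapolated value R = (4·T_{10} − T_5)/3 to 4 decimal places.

R = (4·T_{10} − T_5) / 3 = (4·2.469 − 2.917)/3 = (6.959)/3 = 2.3197.

2.3197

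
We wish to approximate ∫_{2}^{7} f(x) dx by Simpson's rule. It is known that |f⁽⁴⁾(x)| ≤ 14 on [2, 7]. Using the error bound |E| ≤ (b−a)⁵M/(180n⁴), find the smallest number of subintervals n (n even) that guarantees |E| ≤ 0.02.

12

Need 43750/(180n⁴) ≤ 0.02.
n⁴ ≥ 43750/(180·0.02) = 12152.8 ⇒ n ≥ 10.4995, so the smallest even n is 12. (n must be even for Simpson's rule.)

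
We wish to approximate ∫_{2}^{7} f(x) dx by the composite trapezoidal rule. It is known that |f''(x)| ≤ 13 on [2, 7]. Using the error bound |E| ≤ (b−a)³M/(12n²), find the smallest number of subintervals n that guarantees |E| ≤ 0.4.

19

Need 1625/(12n²) ≤ 0.4.
n² ≥ 1625/(12·0.4) = 338.542 ⇒ n ≥ 18.3995, so the smallest n is 19.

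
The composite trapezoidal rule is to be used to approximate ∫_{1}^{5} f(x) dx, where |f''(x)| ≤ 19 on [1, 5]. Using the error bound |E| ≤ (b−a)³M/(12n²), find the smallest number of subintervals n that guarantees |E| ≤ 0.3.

19

Need 1216/(12n²) ≤ 0.3.
n² ≥ 1216/(12·0.3) = 337.778 ⇒ n ≥ 18.3787, so the smallest n is 19.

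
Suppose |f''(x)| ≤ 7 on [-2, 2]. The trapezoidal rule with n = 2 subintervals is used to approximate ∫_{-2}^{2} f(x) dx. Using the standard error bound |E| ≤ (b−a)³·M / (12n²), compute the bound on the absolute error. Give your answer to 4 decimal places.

|E| ≤ (4)³·7 / (12·2²) = 448/48 = 9.3333.

9.3333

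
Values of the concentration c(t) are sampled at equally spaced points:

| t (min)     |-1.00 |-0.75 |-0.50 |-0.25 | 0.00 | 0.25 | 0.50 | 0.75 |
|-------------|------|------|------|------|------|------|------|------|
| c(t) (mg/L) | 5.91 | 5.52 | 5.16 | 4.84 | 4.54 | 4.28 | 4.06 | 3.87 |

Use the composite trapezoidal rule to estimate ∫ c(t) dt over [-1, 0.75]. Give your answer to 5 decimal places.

h = 0.25, n = 7.
(h/2)·[y₀ + 2y₁ + 2y₂ + 2y₃ + 2y₄ + 2y₅ + 2y₆ + y₇] = 0.125·(66.58) = 8.32250.

8.32250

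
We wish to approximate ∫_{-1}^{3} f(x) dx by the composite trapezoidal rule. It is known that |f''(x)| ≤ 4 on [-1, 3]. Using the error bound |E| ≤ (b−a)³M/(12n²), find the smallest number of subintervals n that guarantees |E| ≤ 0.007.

Need 256/(12n²) ≤ 0.007.
n² ≥ 256/(12·0.007) = 3047.62 ⇒ n ≥ 55.2052, so the smallest n is 56.

56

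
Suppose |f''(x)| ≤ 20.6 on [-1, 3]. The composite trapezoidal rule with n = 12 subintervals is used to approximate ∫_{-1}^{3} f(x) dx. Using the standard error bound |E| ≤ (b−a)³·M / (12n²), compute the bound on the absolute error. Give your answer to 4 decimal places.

|E| ≤ (4)³·20.6 / (12·12²) = 1318.4/1728 = 0.7630.

0.7630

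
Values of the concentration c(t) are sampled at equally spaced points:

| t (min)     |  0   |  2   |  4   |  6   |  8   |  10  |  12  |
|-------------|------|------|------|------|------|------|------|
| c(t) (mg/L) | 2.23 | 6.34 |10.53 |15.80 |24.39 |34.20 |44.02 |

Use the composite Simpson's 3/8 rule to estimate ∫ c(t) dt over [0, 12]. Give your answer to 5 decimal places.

228.17250

h = 2, n = 6.
(3h/8)·[y₀ + 3y₁ + 3y₂ + 2y₃ + 3y₄ + 3y₅ + y₆] = 0.75·(304.23) = 228.17250.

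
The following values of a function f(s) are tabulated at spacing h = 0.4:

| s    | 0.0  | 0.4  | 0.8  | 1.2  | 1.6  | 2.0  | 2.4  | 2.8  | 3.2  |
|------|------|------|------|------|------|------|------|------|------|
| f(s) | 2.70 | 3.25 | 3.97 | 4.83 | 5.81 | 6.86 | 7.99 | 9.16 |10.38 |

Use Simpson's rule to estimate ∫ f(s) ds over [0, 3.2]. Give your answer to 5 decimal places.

19.33600

h = 0.4, n = 8.
(h/3)·[y₀ + 4y₁ + 2y₂ + 4y₃ + 2y₄ + 4y₅ + 2y₆ + 4y₇ + y₈] = 0.133333·(145.02) = 19.33600.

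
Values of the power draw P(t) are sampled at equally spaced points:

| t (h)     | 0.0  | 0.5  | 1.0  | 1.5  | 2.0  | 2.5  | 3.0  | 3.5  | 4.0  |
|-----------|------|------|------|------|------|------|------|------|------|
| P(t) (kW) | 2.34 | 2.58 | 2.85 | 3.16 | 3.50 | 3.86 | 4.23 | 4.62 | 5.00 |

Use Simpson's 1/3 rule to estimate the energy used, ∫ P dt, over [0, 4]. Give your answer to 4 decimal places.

14.2300

h = 0.5, n = 8.
(h/3)·[y₀ + 4y₁ + 2y₂ + 4y₃ + 2y₄ + 4y₅ + 2y₆ + 4y₇ + y₈] = 0.166667·(85.38) = 14.2300.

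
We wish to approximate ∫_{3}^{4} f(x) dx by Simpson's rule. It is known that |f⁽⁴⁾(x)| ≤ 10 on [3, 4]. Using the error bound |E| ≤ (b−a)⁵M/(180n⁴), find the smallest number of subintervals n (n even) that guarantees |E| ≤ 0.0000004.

Need 10/(180n⁴) ≤ 0.0000004.
n⁴ ≥ 10/(180·0.0000004) = 138889 ⇒ n ≥ 19.3049, so the smallest even n is 20. (n must be even for Simpson's rule.)

20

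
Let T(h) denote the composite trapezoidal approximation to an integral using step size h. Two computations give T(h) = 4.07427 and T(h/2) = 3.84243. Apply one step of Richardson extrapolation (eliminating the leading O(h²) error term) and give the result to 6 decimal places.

R = (4·T(h/2) − T(h)) / 3 = (4·3.84243 − 4.07427)/3 = (11.29545)/3 = 3.765150.

3.765150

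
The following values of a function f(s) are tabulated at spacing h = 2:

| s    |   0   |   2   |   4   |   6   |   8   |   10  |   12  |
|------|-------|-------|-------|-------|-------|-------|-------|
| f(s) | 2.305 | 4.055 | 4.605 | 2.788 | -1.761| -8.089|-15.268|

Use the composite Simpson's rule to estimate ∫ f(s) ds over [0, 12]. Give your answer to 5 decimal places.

h = 2, n = 6.
(h/3)·[y₀ + 4y₁ + 2y₂ + 4y₃ + 2y₄ + 4y₅ + y₆] = 0.666667·(-12.259) = -8.17267.

-8.17267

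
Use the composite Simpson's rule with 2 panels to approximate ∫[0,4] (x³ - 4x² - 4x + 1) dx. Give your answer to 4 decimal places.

h = (4 − 0)/2 = 2.
Nodes x₀,…,x₂ = 0, 2, 4.
f(x) = x³ - 4x² - 4x + 1: f₀=1, f₁=-15, f₂=-15.
(h/3)·[f₀ + 4f₁ + f₂] = 0.666667·(-74) = -49.3333.

-49.3333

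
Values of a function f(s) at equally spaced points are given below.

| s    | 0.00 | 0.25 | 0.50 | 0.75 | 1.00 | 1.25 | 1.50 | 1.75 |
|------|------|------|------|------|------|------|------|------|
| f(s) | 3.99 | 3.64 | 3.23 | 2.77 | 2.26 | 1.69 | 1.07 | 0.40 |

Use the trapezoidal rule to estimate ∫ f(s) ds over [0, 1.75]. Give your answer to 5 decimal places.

4.21375

h = 0.25, n = 7.
(h/2)·[y₀ + 2y₁ + 2y₂ + 2y₃ + 2y₄ + 2y₅ + 2y₆ + y₇] = 0.125·(33.71) = 4.21375.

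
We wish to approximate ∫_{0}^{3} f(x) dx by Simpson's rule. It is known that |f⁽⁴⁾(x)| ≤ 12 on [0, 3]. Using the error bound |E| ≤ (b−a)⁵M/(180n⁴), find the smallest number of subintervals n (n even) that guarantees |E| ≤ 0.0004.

Need 2916/(180n⁴) ≤ 0.0004.
n⁴ ≥ 2916/(180·0.0004) = 40500 ⇒ n ≥ 14.1861, so the smallest even n is 16. (n must be even for Simpson's rule.)

16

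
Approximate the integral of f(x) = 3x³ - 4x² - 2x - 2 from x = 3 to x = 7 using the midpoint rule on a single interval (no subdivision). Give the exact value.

1052

M = (b−a)·f(5) = 4·(263) = 1052.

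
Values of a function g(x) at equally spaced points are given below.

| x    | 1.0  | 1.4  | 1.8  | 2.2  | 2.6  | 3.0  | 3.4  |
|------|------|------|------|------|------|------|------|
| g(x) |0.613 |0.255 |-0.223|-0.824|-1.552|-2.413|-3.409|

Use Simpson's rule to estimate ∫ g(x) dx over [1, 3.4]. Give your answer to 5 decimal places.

h = 0.4, n = 6.
(h/3)·[y₀ + 4y₁ + 2y₂ + 4y₃ + 2y₄ + 4y₅ + y₆] = 0.133333·(-18.274) = -2.43653.

-2.43653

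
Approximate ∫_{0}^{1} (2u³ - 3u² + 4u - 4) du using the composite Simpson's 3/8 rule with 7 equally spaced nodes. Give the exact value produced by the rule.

h = (1 − 0)/6 = 0.166667.
Nodes u₀,…,u₆ = 0, 0.166667, 0.333333, 0.5, 0.666667, 0.833333, 1.
f(u) = 2u³ - 3u² + 4u - 4: f₀=-4, f₁=-3.407407, f₂=-2.925926, f₃=-2.5, f₄=-2.074074, f₅=-1.592593, f₆=-1.
(3h/8)·[f₀ + 3f₁ + 3f₂ + 2f₃ + 3f₄ + 3f₅ + f₆] = 0.0625·(-40) = -2.5.

-2.5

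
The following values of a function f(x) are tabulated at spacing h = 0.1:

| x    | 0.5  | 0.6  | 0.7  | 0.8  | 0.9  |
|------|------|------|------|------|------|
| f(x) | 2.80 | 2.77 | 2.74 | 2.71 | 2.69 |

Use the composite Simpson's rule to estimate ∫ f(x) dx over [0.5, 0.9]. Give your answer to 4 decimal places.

1.0963

h = 0.1, n = 4.
(h/3)·[y₀ + 4y₁ + 2y₂ + 4y₃ + y₄] = 0.033333·(32.89) = 1.0963.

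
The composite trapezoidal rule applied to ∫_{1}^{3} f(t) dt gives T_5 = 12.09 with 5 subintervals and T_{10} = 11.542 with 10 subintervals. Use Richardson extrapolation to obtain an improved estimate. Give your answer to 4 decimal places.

R = (4·T_{10} − T_5) / 3 = (4·11.542 − 12.09)/3 = (34.078)/3 = 11.3593.

11.3593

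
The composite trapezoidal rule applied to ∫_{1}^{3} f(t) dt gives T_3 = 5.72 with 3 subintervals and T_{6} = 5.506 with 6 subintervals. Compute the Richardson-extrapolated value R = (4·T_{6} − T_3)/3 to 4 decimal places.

5.4347

R = (4·T_{6} − T_3) / 3 = (4·5.506 − 5.72)/3 = (16.304)/3 = 5.4347.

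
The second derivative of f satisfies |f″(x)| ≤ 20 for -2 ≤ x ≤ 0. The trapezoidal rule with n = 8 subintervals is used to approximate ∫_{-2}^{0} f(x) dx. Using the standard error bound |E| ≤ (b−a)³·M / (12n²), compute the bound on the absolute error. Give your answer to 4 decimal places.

|E| ≤ (2)³·20 / (12·8²) = 160/768 = 0.2083.

0.2083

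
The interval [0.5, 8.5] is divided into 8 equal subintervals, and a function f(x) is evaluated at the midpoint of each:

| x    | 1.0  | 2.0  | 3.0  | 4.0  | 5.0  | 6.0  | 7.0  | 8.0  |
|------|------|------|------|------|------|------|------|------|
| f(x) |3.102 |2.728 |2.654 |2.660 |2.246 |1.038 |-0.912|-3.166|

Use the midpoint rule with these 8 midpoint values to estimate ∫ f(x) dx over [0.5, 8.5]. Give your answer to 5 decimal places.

h = 1, n = 8.
h·[y(m₁) + y(m₂) + y(m₃) + y(m₄) + y(m₅) + y(m₆) + y(m₇) + y(m₈)] = 1·(10.350) = 10.35000.

10.35000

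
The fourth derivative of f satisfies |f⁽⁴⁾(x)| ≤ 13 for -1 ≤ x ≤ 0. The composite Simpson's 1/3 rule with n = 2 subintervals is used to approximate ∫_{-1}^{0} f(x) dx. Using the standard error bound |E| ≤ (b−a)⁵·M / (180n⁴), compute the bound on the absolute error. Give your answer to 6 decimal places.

|E| ≤ (1)⁵·13 / (180·2⁴) = 13/2880 = 0.004514.

0.004514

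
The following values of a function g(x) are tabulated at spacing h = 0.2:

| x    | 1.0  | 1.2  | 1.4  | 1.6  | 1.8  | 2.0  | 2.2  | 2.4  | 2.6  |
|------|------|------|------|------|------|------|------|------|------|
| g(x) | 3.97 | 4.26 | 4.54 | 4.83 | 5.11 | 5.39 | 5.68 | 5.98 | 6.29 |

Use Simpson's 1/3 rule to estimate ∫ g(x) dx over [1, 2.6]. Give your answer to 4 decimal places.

h = 0.2, n = 8.
(h/3)·[y₀ + 4y₁ + 2y₂ + 4y₃ + 2y₄ + 4y₅ + 2y₆ + 4y₇ + y₈] = 0.066667·(122.76) = 8.1840.

8.1840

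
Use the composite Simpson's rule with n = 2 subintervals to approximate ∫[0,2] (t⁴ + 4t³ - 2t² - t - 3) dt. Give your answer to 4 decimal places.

h = (2 − 0)/2 = 1.
Nodes t₀,…,t₂ = 0, 1, 2.
f(t) = t⁴ + 4t³ - 2t² - t - 3: f₀=-3, f₁=-1, f₂=35.
(h/3)·[f₀ + 4f₁ + f₂] = 0.333333·(28) = 9.3333.

9.3333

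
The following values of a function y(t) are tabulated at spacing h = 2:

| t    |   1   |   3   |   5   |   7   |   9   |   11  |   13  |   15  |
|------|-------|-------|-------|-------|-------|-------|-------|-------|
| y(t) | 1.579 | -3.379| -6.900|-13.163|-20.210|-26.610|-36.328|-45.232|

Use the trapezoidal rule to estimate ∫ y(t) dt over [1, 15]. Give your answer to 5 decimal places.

h = 2, n = 7.
(h/2)·[y₀ + 2y₁ + 2y₂ + 2y₃ + 2y₄ + 2y₅ + 2y₆ + y₇] = 1·(-256.833) = -256.83300.

-256.83300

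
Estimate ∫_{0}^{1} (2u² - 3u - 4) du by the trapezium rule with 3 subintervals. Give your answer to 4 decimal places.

-4.7963

h = (1 − 0)/3 = 0.333333.
Nodes u₀,…,u₃ = 0, 0.333333, 0.666667, 1.
f(u) = 2u² - 3u - 4: f₀=-4, f₁=-4.777778, f₂=-5.111111, f₃=-5.
(h/2)·[f₀ + 2f₁ + 2f₂ + f₃] = 0.166667·(-28.777778) = -4.7963.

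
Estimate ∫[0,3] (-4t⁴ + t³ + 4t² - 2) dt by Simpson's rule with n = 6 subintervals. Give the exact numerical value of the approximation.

-144.25

h = (3 − 0)/6 = 0.5.
Nodes t₀,…,t₆ = 0, 0.5, 1, 1.5, 2, 2.5, 3.
f(t) = -4t⁴ + t³ + 4t² - 2: f₀=-2, f₁=-1.125, f₂=-1, f₃=-9.875, f₄=-42, f₅=-117.625, f₆=-263.
(h/3)·[f₀ + 4f₁ + 2f₂ + 4f₃ + 2f₄ + 4f₅ + f₆] = 0.166667·(-865.5) = -144.25.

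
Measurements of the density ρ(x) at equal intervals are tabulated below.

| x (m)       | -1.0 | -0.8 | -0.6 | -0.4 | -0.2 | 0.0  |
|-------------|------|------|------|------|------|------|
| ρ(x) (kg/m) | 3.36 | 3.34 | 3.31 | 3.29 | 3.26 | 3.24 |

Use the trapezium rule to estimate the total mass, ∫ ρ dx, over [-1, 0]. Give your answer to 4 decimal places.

3.3000

h = 0.2, n = 5.
(h/2)·[y₀ + 2y₁ + 2y₂ + 2y₃ + 2y₄ + y₅] = 0.1·(33.00) = 3.3000.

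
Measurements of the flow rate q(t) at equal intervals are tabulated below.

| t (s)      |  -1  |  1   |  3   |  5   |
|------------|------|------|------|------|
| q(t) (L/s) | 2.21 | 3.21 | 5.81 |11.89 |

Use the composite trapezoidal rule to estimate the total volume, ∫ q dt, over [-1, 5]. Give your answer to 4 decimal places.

32.1400

h = 2, n = 3.
(h/2)·[y₀ + 2y₁ + 2y₂ + y₃] = 1·(32.14) = 32.1400.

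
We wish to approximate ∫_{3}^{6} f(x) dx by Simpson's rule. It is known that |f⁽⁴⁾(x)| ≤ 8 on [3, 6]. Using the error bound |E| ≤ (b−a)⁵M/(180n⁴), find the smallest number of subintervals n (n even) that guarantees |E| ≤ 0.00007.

Need 1944/(180n⁴) ≤ 0.00007.
n⁴ ≥ 1944/(180·0.00007) = 154286 ⇒ n ≥ 19.8190, so the smallest even n is 20. (n must be even for Simpson's rule.)

20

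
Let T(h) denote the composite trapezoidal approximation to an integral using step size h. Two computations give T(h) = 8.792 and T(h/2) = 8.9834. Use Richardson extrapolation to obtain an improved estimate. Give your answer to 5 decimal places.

9.04720

R = (4·T(h/2) − T(h)) / 3 = (4·8.9834 − 8.792)/3 = (27.1416)/3 = 9.04720.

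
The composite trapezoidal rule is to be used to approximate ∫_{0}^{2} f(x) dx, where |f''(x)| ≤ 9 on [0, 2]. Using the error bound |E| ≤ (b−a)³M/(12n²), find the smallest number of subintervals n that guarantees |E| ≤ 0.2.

Need 72/(12n²) ≤ 0.2.
n² ≥ 72/(12·0.2) = 30 ⇒ n ≥ 5.4772, so the smallest n is 6.

6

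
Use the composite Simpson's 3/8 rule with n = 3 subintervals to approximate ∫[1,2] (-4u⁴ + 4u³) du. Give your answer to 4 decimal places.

h = (2 − 1)/3 = 0.333333.
Nodes u₀,…,u₃ = 1, 1.333333, 1.666667, 2.
f(u) = -4u⁴ + 4u³: f₀=0, f₁=-3.160494, f₂=-12.345679, f₃=-32.
(3h/8)·[f₀ + 3f₁ + 3f₂ + f₃] = 0.125·(-78.518519) = -9.8148.

-9.8148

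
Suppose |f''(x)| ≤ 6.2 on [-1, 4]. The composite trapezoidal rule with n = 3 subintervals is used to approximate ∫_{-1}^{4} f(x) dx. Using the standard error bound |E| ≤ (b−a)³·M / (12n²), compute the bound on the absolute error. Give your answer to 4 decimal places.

|E| ≤ (5)³·6.2 / (12·3²) = 775/108 = 7.1759.

7.1759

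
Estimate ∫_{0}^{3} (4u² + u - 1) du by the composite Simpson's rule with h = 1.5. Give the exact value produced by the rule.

37.5

h = (3 − 0)/2 = 1.5.
Nodes u₀,…,u₂ = 0, 1.5, 3.
f(u) = 4u² + u - 1: f₀=-1, f₁=9.5, f₂=38.
(h/3)·[f₀ + 4f₁ + f₂] = 0.5·(75) = 37.5.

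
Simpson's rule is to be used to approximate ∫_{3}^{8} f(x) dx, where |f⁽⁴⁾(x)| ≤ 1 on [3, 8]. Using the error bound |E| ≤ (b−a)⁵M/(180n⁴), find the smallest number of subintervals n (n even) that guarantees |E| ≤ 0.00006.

24

Need 3125/(180n⁴) ≤ 0.00006.
n⁴ ≥ 3125/(180·0.00006) = 289352 ⇒ n ≥ 23.1930, so the smallest even n is 24. (n must be even for Simpson's rule.)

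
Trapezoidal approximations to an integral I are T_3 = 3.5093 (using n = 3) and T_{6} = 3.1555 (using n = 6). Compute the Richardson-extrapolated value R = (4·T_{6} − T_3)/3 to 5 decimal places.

R = (4·T_{6} − T_3) / 3 = (4·3.1555 − 3.5093)/3 = (9.1127)/3 = 3.03757.

3.03757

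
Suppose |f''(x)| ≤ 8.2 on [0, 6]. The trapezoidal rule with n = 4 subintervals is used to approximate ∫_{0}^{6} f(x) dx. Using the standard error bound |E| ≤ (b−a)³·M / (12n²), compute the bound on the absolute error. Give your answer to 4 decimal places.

|E| ≤ (6)³·8.2 / (12·4²) = 1771.2/192 = 9.2250.

9.2250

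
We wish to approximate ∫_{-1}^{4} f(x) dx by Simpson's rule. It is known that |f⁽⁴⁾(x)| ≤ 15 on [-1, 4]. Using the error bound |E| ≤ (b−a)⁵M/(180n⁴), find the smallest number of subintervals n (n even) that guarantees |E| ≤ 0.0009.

Need 46875/(180n⁴) ≤ 0.0009.
n⁴ ≥ 46875/(180·0.0009) = 289352 ⇒ n ≥ 23.1930, so the smallest even n is 24. (n must be even for Simpson's rule.)

24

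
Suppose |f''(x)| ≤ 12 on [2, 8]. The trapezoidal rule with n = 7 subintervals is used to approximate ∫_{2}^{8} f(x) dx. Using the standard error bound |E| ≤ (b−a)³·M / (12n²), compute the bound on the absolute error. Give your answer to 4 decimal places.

4.4082

|E| ≤ (6)³·12 / (12·7²) = 2592/588 = 4.4082.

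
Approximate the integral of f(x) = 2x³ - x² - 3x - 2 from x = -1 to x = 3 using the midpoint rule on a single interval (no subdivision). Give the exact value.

-16

M = (b−a)·f(1) = 4·(-4) = -16.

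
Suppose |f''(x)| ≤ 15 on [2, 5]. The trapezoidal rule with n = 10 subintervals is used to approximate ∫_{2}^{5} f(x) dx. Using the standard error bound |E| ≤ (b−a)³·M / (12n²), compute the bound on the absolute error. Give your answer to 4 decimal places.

0.3375

|E| ≤ (3)³·15 / (12·10²) = 405/1200 = 0.3375.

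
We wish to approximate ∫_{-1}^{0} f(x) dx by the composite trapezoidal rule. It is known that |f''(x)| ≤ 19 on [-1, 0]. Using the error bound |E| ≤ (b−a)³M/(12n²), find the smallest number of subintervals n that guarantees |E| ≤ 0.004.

Need 19/(12n²) ≤ 0.004.
n² ≥ 19/(12·0.004) = 395.833 ⇒ n ≥ 19.8956, so the smallest n is 20.

20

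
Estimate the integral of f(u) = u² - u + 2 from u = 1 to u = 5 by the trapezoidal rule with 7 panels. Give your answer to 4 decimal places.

h = (5 − 1)/7 = 0.571429.
Nodes u₀,…,u₇ = 1, 1.571429, 2.142857, 2.714286, 3.285714, 3.857143, 4.428571, 5.
f(u) = u² - u + 2: f₀=2, f₁=2.897959, f₂=4.448980, f₃=6.653061, f₄=9.510204, f₅=13.020408, f₆=17.183673, f₇=22.
(h/2)·[f₀ + 2f₁ + 2f₂ + 2f₃ + 2f₄ + 2f₅ + 2f₆ + f₇] = 0.285714·(131.428571) = 37.5510.

37.5510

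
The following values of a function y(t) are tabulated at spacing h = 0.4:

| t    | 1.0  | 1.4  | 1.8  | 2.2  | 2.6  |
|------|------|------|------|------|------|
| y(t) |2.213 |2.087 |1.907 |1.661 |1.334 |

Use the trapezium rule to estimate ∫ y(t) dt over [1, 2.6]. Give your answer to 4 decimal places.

h = 0.4, n = 4.
(h/2)·[y₀ + 2y₁ + 2y₂ + 2y₃ + y₄] = 0.2·(14.857) = 2.9714.

2.9714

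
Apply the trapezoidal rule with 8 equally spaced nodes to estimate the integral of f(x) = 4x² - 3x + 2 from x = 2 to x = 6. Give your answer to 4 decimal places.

h = (6 − 2)/7 = 0.571429.
Nodes x₀,…,x₇ = 2, 2.571429, 3.142857, 3.714286, 4.285714, 4.857143, 5.428571, 6.
f(x) = 4x² - 3x + 2: f₀=12, f₁=20.734694, f₂=32.081633, f₃=46.040816, f₄=62.612245, f₅=81.795918, f₆=103.591837, f₇=128.
(h/2)·[f₀ + 2f₁ + 2f₂ + 2f₃ + 2f₄ + 2f₅ + 2f₆ + f₇] = 0.285714·(833.714286) = 238.2041.

238.2041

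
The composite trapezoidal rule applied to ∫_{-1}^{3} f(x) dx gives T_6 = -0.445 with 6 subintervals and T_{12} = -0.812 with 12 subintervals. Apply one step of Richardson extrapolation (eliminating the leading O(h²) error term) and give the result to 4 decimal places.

R = (4·T_{12} − T_6) / 3 = (4·(-0.812) − (-0.445))/3 = (-2.803)/3 = -0.9343.

-0.9343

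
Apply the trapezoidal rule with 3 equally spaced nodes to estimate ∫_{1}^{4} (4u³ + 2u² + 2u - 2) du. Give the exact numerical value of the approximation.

h = (4 − 1)/2 = 1.5.
Nodes u₀,…,u₂ = 1, 2.5, 4.
f(u) = 4u³ + 2u² + 2u - 2: f₀=6, f₁=78, f₂=294.
(h/2)·[f₀ + 2f₁ + f₂] = 0.75·(456) = 342.

342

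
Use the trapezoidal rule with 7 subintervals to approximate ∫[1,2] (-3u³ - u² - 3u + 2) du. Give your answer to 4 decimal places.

h = (2 − 1)/7 = 0.142857.
Nodes u₀,…,u₇ = 1, 1.142857, 1.285714, 1.428571, 1.571429, 1.714286, 1.857143, 2.
f(u) = -3u³ - u² - 3u + 2: f₀=-5, f₁=-7.212828, f₂=-9.886297, f₃=-13.072886, f₄=-16.825073, f₅=-21.195335, f₆=-26.236152, f₇=-32.
(h/2)·[f₀ + 2f₁ + 2f₂ + 2f₃ + 2f₄ + 2f₅ + 2f₆ + f₇] = 0.071429·(-225.857143) = -16.1327.

-16.1327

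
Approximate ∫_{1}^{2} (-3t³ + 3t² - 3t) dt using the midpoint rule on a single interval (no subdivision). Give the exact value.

-7.875

M = (b−a)·f(1.5) = 1·(-7.875) = -7.875.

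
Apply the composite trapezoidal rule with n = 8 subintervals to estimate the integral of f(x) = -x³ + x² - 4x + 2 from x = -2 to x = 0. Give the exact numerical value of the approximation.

h = (0 − (-2))/8 = 0.25.
Nodes x₀,…,x₈ = -2, -1.75, -1.5, -1.25, -1, -0.75, -0.5, -0.25, 0.
f(x) = -x³ + x² - 4x + 2: f₀=22, f₁=17.421875, f₂=13.625, f₃=10.515625, f₄=8, f₅=5.984375, f₆=4.375, f₇=3.078125, f₈=2.
(h/2)·[f₀ + 2f₁ + 2f₂ + 2f₃ + 2f₄ + 2f₅ + 2f₆ + 2f₇ + f₈] = 0.125·(150) = 18.75.

18.75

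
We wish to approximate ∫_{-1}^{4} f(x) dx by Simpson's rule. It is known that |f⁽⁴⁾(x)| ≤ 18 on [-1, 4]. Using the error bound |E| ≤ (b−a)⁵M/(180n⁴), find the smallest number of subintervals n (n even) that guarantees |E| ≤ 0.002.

20

Need 56250/(180n⁴) ≤ 0.002.
n⁴ ≥ 56250/(180·0.002) = 156250 ⇒ n ≥ 19.8818, so the smallest even n is 20. (n must be even for Simpson's rule.)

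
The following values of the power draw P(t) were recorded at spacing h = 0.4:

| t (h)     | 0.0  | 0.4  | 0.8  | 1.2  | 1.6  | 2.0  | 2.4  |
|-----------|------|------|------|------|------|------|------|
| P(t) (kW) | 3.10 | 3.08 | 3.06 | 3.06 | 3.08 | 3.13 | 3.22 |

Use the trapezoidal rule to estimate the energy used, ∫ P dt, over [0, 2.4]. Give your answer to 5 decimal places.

7.42800

h = 0.4, n = 6.
(h/2)·[y₀ + 2y₁ + 2y₂ + 2y₃ + 2y₄ + 2y₅ + y₆] = 0.2·(37.14) = 7.42800.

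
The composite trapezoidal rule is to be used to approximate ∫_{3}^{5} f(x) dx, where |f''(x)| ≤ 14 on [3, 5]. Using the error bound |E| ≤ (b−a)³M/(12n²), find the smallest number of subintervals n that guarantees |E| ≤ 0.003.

Need 112/(12n²) ≤ 0.003.
n² ≥ 112/(12·0.003) = 3111.11 ⇒ n ≥ 55.7773, so the smallest n is 56.

56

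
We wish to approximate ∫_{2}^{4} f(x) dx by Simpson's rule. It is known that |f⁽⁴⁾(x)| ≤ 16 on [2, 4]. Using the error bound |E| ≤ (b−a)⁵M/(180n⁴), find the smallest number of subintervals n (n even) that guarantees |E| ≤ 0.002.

8

Need 512/(180n⁴) ≤ 0.002.
n⁴ ≥ 512/(180·0.002) = 1422.22 ⇒ n ≥ 6.1410, so the smallest even n is 8. (n must be even for Simpson's rule.)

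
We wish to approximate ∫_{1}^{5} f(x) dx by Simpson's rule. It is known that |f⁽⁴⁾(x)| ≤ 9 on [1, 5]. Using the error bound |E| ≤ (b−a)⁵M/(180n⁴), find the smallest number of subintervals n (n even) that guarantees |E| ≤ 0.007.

Need 9216/(180n⁴) ≤ 0.007.
n⁴ ≥ 9216/(180·0.007) = 7314.29 ⇒ n ≥ 9.2479, so the smallest even n is 10. (n must be even for Simpson's rule.)

10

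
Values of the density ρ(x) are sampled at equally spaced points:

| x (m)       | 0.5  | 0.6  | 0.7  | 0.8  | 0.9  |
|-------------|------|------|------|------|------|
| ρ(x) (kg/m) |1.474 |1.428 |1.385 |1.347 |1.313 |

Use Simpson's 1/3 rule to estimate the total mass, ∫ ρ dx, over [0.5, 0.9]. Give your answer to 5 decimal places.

h = 0.1, n = 4.
(h/3)·[y₀ + 4y₁ + 2y₂ + 4y₃ + y₄] = 0.033333·(16.657) = 0.55523.

0.55523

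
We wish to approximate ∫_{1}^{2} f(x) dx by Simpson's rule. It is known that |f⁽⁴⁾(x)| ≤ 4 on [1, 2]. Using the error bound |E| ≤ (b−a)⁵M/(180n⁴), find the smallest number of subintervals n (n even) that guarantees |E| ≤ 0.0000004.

16

Need 4/(180n⁴) ≤ 0.0000004.
n⁴ ≥ 4/(180·0.0000004) = 55555.6 ⇒ n ≥ 15.3526, so the smallest even n is 16. (n must be even for Simpson's rule.)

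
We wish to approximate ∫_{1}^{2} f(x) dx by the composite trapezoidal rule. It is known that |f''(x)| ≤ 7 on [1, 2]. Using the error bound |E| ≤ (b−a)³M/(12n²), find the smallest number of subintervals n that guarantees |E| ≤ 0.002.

18

Need 7/(12n²) ≤ 0.002.
n² ≥ 7/(12·0.002) = 291.667 ⇒ n ≥ 17.0783, so the smallest n is 18.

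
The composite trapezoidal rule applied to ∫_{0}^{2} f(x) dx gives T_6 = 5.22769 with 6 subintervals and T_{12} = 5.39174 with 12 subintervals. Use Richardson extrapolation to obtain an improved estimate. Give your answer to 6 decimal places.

5.446423

R = (4·T_{12} − T_6) / 3 = (4·5.39174 − 5.22769)/3 = (16.33927)/3 = 5.446423.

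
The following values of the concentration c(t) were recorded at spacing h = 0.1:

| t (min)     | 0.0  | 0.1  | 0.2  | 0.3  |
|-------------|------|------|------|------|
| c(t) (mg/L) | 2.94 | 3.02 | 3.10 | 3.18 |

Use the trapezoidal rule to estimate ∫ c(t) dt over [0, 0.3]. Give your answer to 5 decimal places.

0.91800

h = 0.1, n = 3.
(h/2)·[y₀ + 2y₁ + 2y₂ + y₃] = 0.05·(18.36) = 0.91800.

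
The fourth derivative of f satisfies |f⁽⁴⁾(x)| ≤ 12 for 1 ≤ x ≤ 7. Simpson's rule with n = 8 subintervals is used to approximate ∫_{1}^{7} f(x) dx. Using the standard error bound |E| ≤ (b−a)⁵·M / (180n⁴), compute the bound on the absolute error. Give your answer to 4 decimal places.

|E| ≤ (6)⁵·12 / (180·8⁴) = 93312/737280 = 0.1266.

0.1266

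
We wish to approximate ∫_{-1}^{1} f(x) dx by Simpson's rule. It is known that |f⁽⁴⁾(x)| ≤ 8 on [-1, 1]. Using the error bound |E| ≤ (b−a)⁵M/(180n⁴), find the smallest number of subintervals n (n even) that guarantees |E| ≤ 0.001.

8

Need 256/(180n⁴) ≤ 0.001.
n⁴ ≥ 256/(180·0.001) = 1422.22 ⇒ n ≥ 6.1410, so the smallest even n is 8. (n must be even for Simpson's rule.)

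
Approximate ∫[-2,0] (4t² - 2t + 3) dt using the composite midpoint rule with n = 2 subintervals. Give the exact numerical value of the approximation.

20

h = (0 − (-2))/2 = 1.
Midpoints m₁,…,m₂ = -1.5, -0.5.
f(m₁)=15, f(m₂)=5.
h·[f(m₁) + f(m₂)] = 1·(20) = 20.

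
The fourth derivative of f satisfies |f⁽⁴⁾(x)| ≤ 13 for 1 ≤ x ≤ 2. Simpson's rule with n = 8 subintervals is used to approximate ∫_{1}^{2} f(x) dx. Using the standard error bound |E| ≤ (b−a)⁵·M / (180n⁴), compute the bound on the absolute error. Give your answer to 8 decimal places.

|E| ≤ (1)⁵·13 / (180·8⁴) = 13/737280 = 0.00001763.

0.00001763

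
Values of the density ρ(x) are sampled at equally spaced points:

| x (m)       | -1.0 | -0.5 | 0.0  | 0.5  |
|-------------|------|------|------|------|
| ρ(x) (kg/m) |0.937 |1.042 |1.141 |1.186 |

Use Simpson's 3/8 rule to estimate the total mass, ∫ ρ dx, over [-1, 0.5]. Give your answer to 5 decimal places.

1.62600

h = 0.5, n = 3.
(3h/8)·[y₀ + 3y₁ + 3y₂ + y₃] = 0.1875·(8.672) = 1.62600.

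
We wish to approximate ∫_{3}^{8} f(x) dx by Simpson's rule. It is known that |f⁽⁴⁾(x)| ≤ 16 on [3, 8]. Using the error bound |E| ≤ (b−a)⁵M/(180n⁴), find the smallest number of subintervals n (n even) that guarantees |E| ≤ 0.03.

10

Need 50000/(180n⁴) ≤ 0.03.
n⁴ ≥ 50000/(180·0.03) = 9259.26 ⇒ n ≥ 9.8094, so the smallest even n is 10. (n must be even for Simpson's rule.)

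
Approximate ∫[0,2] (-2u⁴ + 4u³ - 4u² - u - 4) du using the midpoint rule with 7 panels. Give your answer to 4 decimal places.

-17.3586

h = (2 − 0)/7 = 0.285714.
Midpoints m₁,…,m₇ = 0.142857, 0.428571, 0.714286, 1, 1.285714, 1.571429, 1.857143.
f(m₁)=-4.213661, f(m₂)=-4.915868, f(m₃)=-5.817993, f(m₄)=-7, f(m₅)=-8.861724, f(m₆)=-12.122865, f(m₇)=-17.822990.
h·[f(m₁) + f(m₂) + f(m₃) + f(m₄) + f(m₅) + f(m₆) + f(m₇)] = 0.285714·(-60.755102) = -17.3586.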